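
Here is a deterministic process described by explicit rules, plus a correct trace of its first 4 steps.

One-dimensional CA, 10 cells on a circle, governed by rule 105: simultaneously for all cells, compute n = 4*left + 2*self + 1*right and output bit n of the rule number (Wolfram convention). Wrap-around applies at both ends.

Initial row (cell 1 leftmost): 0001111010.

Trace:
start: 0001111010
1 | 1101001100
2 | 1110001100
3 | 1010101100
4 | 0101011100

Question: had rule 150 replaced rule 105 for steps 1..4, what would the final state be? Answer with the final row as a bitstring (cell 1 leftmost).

(re-executing steps 1..4 under rule 150; state before step 1: 0001111010)
1 | 0010110011
2 | 1110001100
3 | 0101010011
4 | 0101011100

0101011100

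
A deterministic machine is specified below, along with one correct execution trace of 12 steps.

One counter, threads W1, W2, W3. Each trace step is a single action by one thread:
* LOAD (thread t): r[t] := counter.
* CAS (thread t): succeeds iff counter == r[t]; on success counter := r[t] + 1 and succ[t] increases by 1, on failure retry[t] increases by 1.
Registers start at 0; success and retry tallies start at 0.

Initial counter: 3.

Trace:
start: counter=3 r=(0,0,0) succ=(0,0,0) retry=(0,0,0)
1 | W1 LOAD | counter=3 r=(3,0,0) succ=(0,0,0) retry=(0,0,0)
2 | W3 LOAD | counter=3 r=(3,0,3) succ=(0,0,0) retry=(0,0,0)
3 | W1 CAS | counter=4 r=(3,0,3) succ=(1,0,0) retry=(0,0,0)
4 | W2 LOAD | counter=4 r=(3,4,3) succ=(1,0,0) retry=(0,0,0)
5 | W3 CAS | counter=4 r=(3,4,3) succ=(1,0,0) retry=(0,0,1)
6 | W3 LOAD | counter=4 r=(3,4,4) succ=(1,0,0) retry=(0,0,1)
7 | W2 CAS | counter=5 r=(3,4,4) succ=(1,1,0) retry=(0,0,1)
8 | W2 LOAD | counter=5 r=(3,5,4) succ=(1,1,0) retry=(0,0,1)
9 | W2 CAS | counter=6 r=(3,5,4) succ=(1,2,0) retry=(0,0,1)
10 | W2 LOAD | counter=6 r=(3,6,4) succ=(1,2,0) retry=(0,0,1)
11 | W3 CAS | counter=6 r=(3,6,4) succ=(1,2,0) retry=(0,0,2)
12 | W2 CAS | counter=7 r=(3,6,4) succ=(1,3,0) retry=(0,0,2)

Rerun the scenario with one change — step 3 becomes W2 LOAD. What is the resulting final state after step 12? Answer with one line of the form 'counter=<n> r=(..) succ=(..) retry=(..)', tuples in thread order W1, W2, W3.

(re-executing from step 3 with the substitution; state before step 3: counter=3 r=(3,0,3) succ=(0,0,0) retry=(0,0,0))
3 | W2 LOAD | counter=3 r=(3,3,3) succ=(0,0,0) retry=(0,0,0)
4 | W2 LOAD | counter=3 r=(3,3,3) succ=(0,0,0) retry=(0,0,0)
5 | W3 CAS | counter=4 r=(3,3,3) succ=(0,0,1) retry=(0,0,0)
6 | W3 LOAD | counter=4 r=(3,3,4) succ=(0,0,1) retry=(0,0,0)
7 | W2 CAS | counter=4 r=(3,3,4) succ=(0,0,1) retry=(0,1,0)
8 | W2 LOAD | counter=4 r=(3,4,4) succ=(0,0,1) retry=(0,1,0)
9 | W2 CAS | counter=5 r=(3,4,4) succ=(0,1,1) retry=(0,1,0)
10 | W2 LOAD | counter=5 r=(3,5,4) succ=(0,1,1) retry=(0,1,0)
11 | W3 CAS | counter=5 r=(3,5,4) succ=(0,1,1) retry=(0,1,1)
12 | W2 CAS | counter=6 r=(3,5,4) succ=(0,2,1) retry=(0,1,1)

counter=6 r=(3,5,4) succ=(0,2,1) retry=(0,1,1)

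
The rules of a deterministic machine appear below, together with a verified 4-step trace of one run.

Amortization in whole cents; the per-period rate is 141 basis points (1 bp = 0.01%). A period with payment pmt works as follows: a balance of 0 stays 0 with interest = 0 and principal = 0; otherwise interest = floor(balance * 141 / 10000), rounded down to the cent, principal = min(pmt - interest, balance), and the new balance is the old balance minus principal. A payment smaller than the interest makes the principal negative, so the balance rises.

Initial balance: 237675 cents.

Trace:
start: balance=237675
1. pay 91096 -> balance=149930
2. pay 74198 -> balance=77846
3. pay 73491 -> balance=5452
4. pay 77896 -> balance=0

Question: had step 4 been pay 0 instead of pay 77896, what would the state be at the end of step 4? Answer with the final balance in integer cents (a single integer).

(re-executing from step 4 with the substitution; state before step 4: balance=5452)
4. pay 0 -> balance=5528

5528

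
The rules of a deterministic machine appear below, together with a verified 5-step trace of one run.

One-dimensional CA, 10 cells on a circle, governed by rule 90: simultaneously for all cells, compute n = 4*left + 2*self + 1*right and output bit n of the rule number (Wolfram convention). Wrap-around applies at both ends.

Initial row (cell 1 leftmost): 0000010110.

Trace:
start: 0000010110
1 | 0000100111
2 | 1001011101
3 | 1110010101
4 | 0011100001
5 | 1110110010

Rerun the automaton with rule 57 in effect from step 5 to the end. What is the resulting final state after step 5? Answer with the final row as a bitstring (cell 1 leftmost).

(re-executing step 5 under rule 57; state before step 5: 0011100001)
5 | 1010011100

1010011100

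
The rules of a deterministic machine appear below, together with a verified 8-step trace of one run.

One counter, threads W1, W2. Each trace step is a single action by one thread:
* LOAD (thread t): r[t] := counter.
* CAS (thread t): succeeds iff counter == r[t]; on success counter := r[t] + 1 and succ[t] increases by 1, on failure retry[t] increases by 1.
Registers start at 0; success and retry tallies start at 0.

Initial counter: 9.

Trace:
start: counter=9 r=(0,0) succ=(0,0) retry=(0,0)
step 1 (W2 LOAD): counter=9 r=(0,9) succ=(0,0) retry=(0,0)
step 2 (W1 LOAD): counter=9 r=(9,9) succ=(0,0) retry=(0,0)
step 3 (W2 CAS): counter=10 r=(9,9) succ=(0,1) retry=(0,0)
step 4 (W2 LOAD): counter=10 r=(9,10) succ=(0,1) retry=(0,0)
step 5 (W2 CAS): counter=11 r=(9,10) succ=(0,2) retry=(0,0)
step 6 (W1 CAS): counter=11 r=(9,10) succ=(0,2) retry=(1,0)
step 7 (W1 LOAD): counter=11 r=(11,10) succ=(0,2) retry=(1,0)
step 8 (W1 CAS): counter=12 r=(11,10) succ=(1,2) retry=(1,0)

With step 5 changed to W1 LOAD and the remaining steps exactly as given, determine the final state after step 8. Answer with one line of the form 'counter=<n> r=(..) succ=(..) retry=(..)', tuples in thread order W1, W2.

(re-executing from step 5 with the substitution; state before step 5: counter=10 r=(9,10) succ=(0,1) retry=(0,0))
step 5 (W1 LOAD): counter=10 r=(10,10) succ=(0,1) retry=(0,0)
step 6 (W1 CAS): counter=11 r=(10,10) succ=(1,1) retry=(0,0)
step 7 (W1 LOAD): counter=11 r=(11,10) succ=(1,1) retry=(0,0)
step 8 (W1 CAS): counter=12 r=(11,10) succ=(2,1) retry=(0,0)

counter=12 r=(11,10) succ=(2,1) retry=(0,0)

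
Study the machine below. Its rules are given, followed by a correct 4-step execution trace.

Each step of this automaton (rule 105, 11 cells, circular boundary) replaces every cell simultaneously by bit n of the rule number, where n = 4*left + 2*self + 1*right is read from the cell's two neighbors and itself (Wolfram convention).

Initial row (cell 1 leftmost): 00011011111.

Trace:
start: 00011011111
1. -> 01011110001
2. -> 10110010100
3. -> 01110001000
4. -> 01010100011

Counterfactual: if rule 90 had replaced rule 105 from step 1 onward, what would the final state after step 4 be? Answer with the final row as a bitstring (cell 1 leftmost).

01001111100

(re-executing steps 1..4 under rule 90; state before step 1: 00011011111)
1. -> 10111010001
2. -> 10101001011
3. -> 10000110010
4. -> 01001111100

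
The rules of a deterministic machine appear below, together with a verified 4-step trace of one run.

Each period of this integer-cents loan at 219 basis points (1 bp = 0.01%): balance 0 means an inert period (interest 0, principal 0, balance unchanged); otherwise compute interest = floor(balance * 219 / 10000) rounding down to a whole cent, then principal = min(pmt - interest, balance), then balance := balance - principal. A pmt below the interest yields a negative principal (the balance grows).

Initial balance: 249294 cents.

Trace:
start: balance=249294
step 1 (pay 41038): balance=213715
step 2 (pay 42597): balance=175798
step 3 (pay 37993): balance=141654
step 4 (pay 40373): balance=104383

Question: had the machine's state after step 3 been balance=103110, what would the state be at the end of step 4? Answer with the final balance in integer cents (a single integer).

64995

state after step 3 := balance=103110
step 4 (pay 40373): balance=64995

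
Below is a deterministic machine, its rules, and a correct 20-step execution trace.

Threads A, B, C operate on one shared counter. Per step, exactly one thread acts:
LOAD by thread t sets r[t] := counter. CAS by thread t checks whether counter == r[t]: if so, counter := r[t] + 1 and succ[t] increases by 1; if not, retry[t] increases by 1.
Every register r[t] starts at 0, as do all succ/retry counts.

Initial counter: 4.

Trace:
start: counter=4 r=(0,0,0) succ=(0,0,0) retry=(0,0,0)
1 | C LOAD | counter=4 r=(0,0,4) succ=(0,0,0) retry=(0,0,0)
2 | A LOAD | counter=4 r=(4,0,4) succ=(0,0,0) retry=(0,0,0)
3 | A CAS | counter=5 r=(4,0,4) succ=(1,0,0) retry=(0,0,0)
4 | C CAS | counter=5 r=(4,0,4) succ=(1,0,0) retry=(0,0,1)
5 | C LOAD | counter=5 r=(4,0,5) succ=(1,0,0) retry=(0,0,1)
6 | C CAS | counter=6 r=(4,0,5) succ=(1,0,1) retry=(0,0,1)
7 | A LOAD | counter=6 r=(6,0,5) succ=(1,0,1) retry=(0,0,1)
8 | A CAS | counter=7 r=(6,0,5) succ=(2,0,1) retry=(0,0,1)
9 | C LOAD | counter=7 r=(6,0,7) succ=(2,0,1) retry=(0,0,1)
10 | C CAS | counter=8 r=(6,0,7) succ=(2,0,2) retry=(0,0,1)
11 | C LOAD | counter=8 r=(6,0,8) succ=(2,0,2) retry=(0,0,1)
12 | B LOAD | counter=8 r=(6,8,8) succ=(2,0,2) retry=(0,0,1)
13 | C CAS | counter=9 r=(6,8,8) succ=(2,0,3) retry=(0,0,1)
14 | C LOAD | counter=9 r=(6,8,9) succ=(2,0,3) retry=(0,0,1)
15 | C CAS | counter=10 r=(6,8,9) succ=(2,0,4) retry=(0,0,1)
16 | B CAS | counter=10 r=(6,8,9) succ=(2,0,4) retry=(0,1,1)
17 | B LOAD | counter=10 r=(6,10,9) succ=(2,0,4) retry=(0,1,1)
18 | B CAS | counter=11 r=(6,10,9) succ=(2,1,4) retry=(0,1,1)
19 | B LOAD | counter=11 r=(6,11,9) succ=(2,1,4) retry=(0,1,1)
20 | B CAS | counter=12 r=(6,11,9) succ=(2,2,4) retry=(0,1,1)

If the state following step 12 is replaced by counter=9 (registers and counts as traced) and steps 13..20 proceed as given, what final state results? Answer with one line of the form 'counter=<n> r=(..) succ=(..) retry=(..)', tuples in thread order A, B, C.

state after step 12 := counter=9 r=(6,8,8) succ=(2,0,2) retry=(0,0,1)
13 | C CAS | counter=9 r=(6,8,8) succ=(2,0,2) retry=(0,0,2)
14 | C LOAD | counter=9 r=(6,8,9) succ=(2,0,2) retry=(0,0,2)
15 | C CAS | counter=10 r=(6,8,9) succ=(2,0,3) retry=(0,0,2)
16 | B CAS | counter=10 r=(6,8,9) succ=(2,0,3) retry=(0,1,2)
17 | B LOAD | counter=10 r=(6,10,9) succ=(2,0,3) retry=(0,1,2)
18 | B CAS | counter=11 r=(6,10,9) succ=(2,1,3) retry=(0,1,2)
19 | B LOAD | counter=11 r=(6,11,9) succ=(2,1,3) retry=(0,1,2)
20 | B CAS | counter=12 r=(6,11,9) succ=(2,2,3) retry=(0,1,2)

counter=12 r=(6,11,9) succ=(2,2,3) retry=(0,1,2)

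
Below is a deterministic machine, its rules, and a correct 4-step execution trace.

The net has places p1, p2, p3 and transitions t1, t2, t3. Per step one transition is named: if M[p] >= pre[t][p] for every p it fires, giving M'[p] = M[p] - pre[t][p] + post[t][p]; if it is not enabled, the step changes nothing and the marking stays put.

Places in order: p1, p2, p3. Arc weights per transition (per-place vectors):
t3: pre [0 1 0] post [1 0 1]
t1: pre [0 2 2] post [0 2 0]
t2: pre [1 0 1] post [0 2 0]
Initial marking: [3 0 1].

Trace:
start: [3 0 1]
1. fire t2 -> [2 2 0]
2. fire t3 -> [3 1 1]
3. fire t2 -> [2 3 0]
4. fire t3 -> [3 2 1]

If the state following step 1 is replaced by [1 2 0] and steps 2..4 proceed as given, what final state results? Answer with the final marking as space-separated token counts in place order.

state after step 1 := [1 2 0]
2. fire t3 -> [2 1 1]
3. fire t2 -> [1 3 0]
4. fire t3 -> [2 2 1]

2 2 1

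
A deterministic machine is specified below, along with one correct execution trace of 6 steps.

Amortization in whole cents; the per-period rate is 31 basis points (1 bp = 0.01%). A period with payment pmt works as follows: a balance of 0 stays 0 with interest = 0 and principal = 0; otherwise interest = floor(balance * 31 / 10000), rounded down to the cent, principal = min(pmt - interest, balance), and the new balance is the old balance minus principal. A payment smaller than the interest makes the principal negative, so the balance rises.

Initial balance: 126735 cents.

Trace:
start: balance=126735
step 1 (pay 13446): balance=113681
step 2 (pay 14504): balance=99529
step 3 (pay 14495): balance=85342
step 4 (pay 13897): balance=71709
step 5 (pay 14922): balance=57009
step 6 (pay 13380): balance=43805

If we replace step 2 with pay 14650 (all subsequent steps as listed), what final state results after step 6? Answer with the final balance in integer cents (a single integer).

43658

(re-executing from step 2 with the substitution; state before step 2: balance=113681)
step 2 (pay 14650): balance=99383
step 3 (pay 14495): balance=85196
step 4 (pay 13897): balance=71563
step 5 (pay 14922): balance=56862
step 6 (pay 13380): balance=43658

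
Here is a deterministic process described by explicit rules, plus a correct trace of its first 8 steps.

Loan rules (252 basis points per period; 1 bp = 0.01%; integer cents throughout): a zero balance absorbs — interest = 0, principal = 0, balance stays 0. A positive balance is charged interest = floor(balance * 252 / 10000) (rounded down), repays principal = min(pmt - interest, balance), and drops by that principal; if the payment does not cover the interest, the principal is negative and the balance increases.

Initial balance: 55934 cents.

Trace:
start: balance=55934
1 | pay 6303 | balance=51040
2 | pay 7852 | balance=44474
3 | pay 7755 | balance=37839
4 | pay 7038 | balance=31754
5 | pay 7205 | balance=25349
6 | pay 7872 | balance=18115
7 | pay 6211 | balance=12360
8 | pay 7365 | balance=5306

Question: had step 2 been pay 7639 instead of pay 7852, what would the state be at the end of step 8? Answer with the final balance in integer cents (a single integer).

(re-executing from step 2 with the substitution; state before step 2: balance=51040)
2 | pay 7639 | balance=44687
3 | pay 7755 | balance=38058
4 | pay 7038 | balance=31979
5 | pay 7205 | balance=25579
6 | pay 7872 | balance=18351
7 | pay 6211 | balance=12602
8 | pay 7365 | balance=5554

5554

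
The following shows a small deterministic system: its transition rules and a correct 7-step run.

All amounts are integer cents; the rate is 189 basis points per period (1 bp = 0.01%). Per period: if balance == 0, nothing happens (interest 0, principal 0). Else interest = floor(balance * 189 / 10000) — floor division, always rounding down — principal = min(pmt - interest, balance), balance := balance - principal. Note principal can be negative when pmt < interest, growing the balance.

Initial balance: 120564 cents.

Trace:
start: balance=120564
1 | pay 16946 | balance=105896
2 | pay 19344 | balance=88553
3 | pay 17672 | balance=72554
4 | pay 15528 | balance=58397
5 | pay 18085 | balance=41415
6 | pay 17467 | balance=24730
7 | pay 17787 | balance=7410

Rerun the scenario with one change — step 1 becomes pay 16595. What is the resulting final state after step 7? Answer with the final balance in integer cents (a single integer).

(re-executing from step 1 with the substitution; state before step 1: balance=120564)
1 | pay 16595 | balance=106247
2 | pay 19344 | balance=88911
3 | pay 17672 | balance=72919
4 | pay 15528 | balance=58769
5 | pay 18085 | balance=41794
6 | pay 17467 | balance=25116
7 | pay 17787 | balance=7803

7803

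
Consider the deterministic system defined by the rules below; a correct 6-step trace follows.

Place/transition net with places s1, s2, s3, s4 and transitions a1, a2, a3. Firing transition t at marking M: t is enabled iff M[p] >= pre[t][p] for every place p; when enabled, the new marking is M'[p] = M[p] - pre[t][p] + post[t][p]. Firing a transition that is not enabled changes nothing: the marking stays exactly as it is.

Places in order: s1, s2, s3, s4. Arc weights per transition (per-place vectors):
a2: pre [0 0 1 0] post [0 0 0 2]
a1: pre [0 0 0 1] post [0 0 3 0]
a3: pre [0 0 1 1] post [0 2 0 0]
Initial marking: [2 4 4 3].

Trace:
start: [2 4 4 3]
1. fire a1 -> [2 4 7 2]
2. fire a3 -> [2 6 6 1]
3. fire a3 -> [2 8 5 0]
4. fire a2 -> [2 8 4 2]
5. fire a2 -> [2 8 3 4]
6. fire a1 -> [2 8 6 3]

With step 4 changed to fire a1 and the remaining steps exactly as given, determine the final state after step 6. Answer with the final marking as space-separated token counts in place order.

(re-executing from step 4 with the substitution; state before step 4: [2 8 5 0])
4. fire a1 -> [2 8 5 0]
5. fire a2 -> [2 8 4 2]
6. fire a1 -> [2 8 7 1]

2 8 7 1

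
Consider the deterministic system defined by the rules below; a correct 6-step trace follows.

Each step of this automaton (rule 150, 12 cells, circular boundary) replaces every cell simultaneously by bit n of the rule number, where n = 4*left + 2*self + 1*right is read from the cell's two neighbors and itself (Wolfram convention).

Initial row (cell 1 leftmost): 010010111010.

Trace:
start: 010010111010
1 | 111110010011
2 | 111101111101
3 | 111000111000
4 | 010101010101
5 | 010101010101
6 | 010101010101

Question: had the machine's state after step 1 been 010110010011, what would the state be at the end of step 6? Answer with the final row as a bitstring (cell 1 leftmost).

111111111111

state after step 1 := 010110010011
2 | 010001111100
3 | 111010111010
4 | 010010010010
5 | 111111111111
6 | 111111111111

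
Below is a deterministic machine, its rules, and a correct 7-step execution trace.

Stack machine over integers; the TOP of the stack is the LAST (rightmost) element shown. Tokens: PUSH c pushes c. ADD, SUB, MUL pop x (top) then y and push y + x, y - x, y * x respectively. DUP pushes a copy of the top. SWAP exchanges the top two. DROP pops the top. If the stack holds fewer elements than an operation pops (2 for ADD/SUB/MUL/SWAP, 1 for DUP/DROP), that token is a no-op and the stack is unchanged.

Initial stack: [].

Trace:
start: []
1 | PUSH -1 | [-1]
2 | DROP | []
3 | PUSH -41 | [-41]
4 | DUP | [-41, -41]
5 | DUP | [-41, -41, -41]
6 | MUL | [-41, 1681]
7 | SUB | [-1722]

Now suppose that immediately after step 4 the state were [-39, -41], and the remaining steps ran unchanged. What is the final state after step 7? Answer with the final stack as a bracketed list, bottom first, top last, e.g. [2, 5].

[-1720]

state after step 4 := [-39, -41]
5 | DUP | [-39, -41, -41]
6 | MUL | [-39, 1681]
7 | SUB | [-1720]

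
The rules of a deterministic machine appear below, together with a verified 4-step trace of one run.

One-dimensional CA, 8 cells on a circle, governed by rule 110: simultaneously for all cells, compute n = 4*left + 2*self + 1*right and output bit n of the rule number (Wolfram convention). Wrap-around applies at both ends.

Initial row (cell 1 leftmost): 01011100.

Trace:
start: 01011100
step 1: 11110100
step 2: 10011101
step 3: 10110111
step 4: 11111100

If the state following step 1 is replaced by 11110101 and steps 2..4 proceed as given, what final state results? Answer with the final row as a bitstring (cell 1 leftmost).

01110011

state after step 1 := 11110101
step 2: 00011111
step 3: 00110001
step 4: 01110011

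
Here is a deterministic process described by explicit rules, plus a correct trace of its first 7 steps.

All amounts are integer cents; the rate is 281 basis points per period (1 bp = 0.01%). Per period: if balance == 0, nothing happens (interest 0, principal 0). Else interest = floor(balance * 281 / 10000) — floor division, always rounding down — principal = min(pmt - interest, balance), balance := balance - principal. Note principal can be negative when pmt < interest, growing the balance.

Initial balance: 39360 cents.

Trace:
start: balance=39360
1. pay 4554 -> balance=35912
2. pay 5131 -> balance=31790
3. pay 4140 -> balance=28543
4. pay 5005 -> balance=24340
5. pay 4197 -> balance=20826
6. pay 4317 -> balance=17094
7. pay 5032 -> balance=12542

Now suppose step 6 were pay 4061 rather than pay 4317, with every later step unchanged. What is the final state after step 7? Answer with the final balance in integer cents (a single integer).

(re-executing from step 6 with the substitution; state before step 6: balance=20826)
6. pay 4061 -> balance=17350
7. pay 5032 -> balance=12805

12805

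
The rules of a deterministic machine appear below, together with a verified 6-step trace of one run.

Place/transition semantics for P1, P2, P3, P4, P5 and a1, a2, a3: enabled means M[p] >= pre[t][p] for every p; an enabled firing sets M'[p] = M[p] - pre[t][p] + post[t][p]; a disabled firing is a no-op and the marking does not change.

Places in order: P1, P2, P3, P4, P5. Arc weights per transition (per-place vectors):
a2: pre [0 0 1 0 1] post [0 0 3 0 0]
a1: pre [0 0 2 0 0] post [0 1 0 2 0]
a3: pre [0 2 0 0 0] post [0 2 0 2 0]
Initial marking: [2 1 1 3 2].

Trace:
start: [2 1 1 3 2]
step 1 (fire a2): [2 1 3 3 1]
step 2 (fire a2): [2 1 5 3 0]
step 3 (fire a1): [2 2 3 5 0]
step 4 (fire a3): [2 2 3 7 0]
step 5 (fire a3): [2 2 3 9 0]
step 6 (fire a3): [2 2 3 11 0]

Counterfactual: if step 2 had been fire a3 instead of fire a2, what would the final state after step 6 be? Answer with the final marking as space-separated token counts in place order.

(re-executing from step 2 with the substitution; state before step 2: [2 1 3 3 1])
step 2 (fire a3): [2 1 3 3 1]
step 3 (fire a1): [2 2 1 5 1]
step 4 (fire a3): [2 2 1 7 1]
step 5 (fire a3): [2 2 1 9 1]
step 6 (fire a3): [2 2 1 11 1]

2 2 1 11 1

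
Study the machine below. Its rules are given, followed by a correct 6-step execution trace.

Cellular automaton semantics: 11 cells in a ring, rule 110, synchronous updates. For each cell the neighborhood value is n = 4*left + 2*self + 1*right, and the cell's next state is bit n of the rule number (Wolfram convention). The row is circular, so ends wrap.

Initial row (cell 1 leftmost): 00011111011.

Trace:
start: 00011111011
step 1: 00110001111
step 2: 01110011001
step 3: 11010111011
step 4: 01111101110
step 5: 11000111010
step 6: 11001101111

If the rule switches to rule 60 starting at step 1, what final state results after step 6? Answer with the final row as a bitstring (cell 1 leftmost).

10000101001

(re-executing steps 1..6 under rule 60; state before step 1: 00011111011)
step 1: 10010000110
step 2: 11011000101
step 3: 00110100111
step 4: 10101110100
step 5: 11111001110
step 6: 10000101001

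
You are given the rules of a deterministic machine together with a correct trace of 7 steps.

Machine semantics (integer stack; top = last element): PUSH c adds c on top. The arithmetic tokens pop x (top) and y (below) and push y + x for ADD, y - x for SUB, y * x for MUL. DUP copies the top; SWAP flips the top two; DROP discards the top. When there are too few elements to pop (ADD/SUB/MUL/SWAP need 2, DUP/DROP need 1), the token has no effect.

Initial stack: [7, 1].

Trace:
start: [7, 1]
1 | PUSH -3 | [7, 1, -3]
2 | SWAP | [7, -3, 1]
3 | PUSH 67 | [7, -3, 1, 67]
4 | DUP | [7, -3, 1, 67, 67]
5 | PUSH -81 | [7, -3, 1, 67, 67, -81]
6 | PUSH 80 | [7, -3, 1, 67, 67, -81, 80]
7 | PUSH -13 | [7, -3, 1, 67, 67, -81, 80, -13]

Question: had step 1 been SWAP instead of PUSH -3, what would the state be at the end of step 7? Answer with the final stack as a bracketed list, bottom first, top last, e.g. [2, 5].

[7, 1, 67, 67, -81, 80, -13]

(re-executing from step 1 with the substitution; state before step 1: [7, 1])
1 | SWAP | [1, 7]
2 | SWAP | [7, 1]
3 | PUSH 67 | [7, 1, 67]
4 | DUP | [7, 1, 67, 67]
5 | PUSH -81 | [7, 1, 67, 67, -81]
6 | PUSH 80 | [7, 1, 67, 67, -81, 80]
7 | PUSH -13 | [7, 1, 67, 67, -81, 80, -13]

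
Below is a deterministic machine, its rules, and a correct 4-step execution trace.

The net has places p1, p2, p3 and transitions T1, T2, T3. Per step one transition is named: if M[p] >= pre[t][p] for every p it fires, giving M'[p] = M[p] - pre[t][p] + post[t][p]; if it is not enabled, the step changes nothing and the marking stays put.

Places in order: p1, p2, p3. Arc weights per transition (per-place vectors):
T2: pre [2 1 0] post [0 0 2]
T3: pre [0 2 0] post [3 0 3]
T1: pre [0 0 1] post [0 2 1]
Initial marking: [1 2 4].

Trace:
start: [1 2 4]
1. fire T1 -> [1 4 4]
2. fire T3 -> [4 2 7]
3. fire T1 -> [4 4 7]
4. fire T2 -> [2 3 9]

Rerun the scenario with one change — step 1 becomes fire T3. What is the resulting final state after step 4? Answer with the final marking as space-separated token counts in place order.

2 1 9

(re-executing from step 1 with the substitution; state before step 1: [1 2 4])
1. fire T3 -> [4 0 7]
2. fire T3 -> [4 0 7]
3. fire T1 -> [4 2 7]
4. fire T2 -> [2 1 9]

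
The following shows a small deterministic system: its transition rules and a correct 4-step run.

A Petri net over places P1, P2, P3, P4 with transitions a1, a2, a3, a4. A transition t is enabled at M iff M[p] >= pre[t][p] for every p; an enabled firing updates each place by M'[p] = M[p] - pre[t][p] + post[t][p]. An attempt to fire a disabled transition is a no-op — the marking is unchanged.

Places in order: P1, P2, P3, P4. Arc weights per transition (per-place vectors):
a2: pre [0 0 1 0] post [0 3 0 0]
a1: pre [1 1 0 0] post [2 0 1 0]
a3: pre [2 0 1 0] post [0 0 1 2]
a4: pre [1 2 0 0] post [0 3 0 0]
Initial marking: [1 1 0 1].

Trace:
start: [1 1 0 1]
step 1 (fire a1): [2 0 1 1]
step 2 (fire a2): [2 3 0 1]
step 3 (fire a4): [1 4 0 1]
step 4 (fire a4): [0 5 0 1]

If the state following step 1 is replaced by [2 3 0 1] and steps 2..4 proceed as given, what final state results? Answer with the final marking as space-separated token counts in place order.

state after step 1 := [2 3 0 1]
step 2 (fire a2): [2 3 0 1]
step 3 (fire a4): [1 4 0 1]
step 4 (fire a4): [0 5 0 1]

0 5 0 1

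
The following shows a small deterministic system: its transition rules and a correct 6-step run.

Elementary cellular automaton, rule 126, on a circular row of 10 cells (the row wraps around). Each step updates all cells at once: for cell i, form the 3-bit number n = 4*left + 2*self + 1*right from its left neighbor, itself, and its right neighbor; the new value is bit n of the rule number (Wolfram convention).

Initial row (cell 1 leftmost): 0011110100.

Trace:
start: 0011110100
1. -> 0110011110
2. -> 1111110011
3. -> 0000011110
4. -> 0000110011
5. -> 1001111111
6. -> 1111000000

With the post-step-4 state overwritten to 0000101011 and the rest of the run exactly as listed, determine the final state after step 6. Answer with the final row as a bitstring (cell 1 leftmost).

state after step 4 := 0000101011
5. -> 1001111111
6. -> 1111000000

1111000000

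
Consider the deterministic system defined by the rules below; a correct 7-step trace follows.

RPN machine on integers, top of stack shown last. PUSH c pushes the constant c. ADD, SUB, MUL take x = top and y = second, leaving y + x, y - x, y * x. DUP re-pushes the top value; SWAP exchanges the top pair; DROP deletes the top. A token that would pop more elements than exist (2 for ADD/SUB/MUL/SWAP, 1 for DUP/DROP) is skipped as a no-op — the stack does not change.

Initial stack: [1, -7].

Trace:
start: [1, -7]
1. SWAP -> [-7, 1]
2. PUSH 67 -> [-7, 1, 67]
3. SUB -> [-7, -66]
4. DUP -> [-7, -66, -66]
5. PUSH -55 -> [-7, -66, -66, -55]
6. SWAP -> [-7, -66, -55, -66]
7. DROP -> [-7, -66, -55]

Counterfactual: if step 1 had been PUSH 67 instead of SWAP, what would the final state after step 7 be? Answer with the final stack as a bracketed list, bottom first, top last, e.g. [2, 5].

(re-executing from step 1 with the substitution; state before step 1: [1, -7])
1. PUSH 67 -> [1, -7, 67]
2. PUSH 67 -> [1, -7, 67, 67]
3. SUB -> [1, -7, 0]
4. DUP -> [1, -7, 0, 0]
5. PUSH -55 -> [1, -7, 0, 0, -55]
6. SWAP -> [1, -7, 0, -55, 0]
7. DROP -> [1, -7, 0, -55]

[1, -7, 0, -55]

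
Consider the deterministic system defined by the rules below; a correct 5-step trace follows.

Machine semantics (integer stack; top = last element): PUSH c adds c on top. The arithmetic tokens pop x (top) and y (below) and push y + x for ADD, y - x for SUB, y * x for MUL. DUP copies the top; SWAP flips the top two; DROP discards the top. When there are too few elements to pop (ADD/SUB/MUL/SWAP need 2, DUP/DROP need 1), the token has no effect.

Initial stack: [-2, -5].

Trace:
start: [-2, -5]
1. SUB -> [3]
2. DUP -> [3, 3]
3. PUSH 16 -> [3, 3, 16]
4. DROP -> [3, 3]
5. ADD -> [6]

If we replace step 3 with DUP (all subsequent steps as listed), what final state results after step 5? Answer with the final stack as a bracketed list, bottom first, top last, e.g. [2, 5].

(re-executing from step 3 with the substitution; state before step 3: [3, 3])
3. DUP -> [3, 3, 3]
4. DROP -> [3, 3]
5. ADD -> [6]

[6]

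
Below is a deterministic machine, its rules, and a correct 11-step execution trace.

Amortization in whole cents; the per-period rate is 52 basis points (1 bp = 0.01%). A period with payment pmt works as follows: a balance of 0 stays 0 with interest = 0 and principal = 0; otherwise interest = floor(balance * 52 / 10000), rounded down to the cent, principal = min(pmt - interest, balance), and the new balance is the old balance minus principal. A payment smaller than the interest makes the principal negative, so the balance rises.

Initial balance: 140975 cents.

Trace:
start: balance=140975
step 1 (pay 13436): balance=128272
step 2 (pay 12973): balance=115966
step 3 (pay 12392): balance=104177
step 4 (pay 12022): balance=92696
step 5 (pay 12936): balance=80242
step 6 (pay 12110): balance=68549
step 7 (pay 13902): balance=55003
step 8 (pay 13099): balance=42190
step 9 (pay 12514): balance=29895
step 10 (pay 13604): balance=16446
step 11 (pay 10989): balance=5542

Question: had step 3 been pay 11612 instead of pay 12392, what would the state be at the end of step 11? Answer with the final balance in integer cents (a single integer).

(re-executing from step 3 with the substitution; state before step 3: balance=115966)
step 3 (pay 11612): balance=104957
step 4 (pay 12022): balance=93480
step 5 (pay 12936): balance=81030
step 6 (pay 12110): balance=69341
step 7 (pay 13902): balance=55799
step 8 (pay 13099): balance=42990
step 9 (pay 12514): balance=30699
step 10 (pay 13604): balance=17254
step 11 (pay 10989): balance=6354

6354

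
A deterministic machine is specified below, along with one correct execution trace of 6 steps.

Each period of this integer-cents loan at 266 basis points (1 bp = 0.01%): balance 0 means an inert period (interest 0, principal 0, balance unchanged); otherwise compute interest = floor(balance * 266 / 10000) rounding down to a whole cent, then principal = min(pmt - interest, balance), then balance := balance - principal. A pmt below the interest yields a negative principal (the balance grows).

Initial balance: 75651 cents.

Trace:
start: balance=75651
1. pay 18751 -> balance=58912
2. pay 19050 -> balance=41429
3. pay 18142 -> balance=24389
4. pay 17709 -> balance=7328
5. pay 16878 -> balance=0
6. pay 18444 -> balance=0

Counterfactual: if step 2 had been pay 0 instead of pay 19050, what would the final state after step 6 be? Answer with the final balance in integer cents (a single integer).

0

(re-executing from step 2 with the substitution; state before step 2: balance=58912)
2. pay 0 -> balance=60479
3. pay 18142 -> balance=43945
4. pay 17709 -> balance=27404
5. pay 16878 -> balance=11254
6. pay 18444 -> balance=0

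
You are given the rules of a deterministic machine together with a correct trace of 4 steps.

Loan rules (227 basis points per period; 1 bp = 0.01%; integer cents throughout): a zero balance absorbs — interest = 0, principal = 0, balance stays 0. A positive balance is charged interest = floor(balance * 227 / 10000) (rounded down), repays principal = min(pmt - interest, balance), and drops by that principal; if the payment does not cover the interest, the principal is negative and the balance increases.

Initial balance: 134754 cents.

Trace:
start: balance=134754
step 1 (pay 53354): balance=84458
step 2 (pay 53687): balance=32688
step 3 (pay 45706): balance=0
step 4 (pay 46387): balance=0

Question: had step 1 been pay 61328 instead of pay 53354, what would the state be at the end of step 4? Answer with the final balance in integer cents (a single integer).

(re-executing from step 1 with the substitution; state before step 1: balance=134754)
step 1 (pay 61328): balance=76484
step 2 (pay 53687): balance=24533
step 3 (pay 45706): balance=0
step 4 (pay 46387): balance=0

0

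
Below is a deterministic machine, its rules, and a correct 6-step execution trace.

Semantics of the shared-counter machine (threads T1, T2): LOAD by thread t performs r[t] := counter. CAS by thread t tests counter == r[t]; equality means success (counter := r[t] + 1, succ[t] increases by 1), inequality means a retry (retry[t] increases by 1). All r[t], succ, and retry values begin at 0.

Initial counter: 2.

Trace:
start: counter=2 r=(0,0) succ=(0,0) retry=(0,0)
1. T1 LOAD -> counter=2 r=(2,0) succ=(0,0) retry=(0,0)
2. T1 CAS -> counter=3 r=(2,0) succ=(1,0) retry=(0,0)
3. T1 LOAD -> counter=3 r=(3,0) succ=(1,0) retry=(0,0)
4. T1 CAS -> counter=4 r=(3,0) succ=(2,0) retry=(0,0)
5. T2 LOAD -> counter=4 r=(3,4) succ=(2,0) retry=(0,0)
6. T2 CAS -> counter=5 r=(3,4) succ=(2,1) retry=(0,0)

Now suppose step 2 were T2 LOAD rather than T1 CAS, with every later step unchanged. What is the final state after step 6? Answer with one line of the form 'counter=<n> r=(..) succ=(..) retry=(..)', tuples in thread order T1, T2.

counter=4 r=(2,3) succ=(1,1) retry=(0,0)

(re-executing from step 2 with the substitution; state before step 2: counter=2 r=(2,0) succ=(0,0) retry=(0,0))
2. T2 LOAD -> counter=2 r=(2,2) succ=(0,0) retry=(0,0)
3. T1 LOAD -> counter=2 r=(2,2) succ=(0,0) retry=(0,0)
4. T1 CAS -> counter=3 r=(2,2) succ=(1,0) retry=(0,0)
5. T2 LOAD -> counter=3 r=(2,3) succ=(1,0) retry=(0,0)
6. T2 CAS -> counter=4 r=(2,3) succ=(1,1) retry=(0,0)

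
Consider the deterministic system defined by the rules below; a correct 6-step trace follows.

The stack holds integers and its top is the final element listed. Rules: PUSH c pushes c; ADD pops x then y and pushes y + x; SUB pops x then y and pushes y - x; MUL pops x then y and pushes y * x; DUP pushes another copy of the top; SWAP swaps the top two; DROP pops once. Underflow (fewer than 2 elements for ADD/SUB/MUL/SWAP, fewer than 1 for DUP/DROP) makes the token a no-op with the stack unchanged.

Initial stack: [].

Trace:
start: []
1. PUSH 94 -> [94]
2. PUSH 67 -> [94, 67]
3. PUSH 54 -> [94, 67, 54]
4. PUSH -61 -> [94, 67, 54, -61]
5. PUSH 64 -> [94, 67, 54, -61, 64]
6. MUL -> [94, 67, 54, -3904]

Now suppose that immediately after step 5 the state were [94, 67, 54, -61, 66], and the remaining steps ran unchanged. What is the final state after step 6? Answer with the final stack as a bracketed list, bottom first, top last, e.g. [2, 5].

[94, 67, 54, -4026]

state after step 5 := [94, 67, 54, -61, 66]
6. MUL -> [94, 67, 54, -4026]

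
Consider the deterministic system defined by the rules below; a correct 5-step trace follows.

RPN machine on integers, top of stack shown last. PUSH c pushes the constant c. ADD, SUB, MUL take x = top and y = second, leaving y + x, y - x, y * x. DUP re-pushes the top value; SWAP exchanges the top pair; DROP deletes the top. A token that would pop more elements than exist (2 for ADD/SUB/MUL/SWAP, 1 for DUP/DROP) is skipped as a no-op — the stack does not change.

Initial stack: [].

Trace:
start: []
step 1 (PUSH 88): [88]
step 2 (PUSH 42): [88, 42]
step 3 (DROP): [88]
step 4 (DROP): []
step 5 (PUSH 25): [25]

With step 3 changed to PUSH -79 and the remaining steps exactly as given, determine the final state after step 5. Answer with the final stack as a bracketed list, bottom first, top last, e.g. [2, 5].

(re-executing from step 3 with the substitution; state before step 3: [88, 42])
step 3 (PUSH -79): [88, 42, -79]
step 4 (DROP): [88, 42]
step 5 (PUSH 25): [88, 42, 25]

[88, 42, 25]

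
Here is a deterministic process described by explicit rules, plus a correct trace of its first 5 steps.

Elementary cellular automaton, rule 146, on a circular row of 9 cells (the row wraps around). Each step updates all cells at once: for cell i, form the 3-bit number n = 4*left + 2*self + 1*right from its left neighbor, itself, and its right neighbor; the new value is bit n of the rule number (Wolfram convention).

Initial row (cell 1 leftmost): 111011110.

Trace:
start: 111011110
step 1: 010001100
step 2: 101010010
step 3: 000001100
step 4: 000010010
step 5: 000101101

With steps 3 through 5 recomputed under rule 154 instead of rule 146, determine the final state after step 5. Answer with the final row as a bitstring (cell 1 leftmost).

000110001

(re-executing steps 3..5 under rule 154; state before step 3: 101010010)
step 3: 000001100
step 4: 000011010
step 5: 000110001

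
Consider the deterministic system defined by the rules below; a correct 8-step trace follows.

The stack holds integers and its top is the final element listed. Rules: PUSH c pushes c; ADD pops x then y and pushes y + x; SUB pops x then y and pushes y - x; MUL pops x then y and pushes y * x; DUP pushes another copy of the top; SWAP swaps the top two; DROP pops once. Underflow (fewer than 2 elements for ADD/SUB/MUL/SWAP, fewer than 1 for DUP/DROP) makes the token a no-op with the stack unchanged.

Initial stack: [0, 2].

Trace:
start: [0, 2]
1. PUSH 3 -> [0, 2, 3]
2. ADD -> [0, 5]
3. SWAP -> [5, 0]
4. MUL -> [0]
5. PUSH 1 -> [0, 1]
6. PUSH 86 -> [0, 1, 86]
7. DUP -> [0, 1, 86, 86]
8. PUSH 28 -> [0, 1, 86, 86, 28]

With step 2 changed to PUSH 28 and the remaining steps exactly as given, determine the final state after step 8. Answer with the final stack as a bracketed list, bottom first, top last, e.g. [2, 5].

(re-executing from step 2 with the substitution; state before step 2: [0, 2, 3])
2. PUSH 28 -> [0, 2, 3, 28]
3. SWAP -> [0, 2, 28, 3]
4. MUL -> [0, 2, 84]
5. PUSH 1 -> [0, 2, 84, 1]
6. PUSH 86 -> [0, 2, 84, 1, 86]
7. DUP -> [0, 2, 84, 1, 86, 86]
8. PUSH 28 -> [0, 2, 84, 1, 86, 86, 28]

[0, 2, 84, 1, 86, 86, 28]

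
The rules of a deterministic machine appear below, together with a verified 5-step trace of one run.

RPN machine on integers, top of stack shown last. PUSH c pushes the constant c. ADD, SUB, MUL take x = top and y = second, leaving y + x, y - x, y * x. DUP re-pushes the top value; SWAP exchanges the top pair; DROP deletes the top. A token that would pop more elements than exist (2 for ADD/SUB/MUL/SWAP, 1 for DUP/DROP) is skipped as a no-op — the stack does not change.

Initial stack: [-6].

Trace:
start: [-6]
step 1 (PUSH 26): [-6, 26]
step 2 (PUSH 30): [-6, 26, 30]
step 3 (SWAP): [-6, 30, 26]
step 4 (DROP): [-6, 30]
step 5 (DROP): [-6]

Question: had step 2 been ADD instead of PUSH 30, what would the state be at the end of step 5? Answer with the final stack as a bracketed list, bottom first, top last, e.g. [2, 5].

(re-executing from step 2 with the substitution; state before step 2: [-6, 26])
step 2 (ADD): [20]
step 3 (SWAP): [20]
step 4 (DROP): []
step 5 (DROP): []

[]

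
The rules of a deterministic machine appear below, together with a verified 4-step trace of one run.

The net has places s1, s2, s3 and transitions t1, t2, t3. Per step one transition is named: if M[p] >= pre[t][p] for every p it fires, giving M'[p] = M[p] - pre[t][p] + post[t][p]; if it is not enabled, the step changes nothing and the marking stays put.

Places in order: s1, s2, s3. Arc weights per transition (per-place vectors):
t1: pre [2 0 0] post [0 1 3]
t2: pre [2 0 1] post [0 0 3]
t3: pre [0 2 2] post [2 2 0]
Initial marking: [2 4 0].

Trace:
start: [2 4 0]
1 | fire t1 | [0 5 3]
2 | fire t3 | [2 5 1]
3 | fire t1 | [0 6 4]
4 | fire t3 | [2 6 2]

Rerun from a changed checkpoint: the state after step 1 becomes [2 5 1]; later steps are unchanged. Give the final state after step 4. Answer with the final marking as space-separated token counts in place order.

2 6 2

state after step 1 := [2 5 1]
2 | fire t3 | [2 5 1]
3 | fire t1 | [0 6 4]
4 | fire t3 | [2 6 2]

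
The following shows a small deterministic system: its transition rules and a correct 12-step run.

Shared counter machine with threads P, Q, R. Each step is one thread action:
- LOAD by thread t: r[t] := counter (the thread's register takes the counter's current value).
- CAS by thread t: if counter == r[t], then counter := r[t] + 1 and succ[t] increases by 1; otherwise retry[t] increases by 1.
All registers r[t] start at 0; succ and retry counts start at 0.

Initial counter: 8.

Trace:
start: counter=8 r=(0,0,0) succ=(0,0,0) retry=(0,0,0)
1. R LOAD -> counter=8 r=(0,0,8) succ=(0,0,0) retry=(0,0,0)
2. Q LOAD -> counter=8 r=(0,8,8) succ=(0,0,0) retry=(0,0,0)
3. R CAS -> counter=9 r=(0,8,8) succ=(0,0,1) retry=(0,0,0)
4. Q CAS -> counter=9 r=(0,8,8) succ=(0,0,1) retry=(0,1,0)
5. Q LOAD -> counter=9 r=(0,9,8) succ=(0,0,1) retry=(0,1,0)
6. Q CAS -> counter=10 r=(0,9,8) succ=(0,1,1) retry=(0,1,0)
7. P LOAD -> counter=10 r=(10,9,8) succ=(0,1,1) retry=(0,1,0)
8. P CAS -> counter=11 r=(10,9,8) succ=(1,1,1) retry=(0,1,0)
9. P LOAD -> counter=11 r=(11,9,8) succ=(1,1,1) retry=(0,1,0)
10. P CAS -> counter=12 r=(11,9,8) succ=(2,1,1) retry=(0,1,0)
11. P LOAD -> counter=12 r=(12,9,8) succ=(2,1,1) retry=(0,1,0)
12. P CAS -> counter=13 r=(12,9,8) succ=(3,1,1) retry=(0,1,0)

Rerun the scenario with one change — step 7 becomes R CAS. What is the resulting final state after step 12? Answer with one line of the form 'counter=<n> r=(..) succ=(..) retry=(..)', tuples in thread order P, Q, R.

(re-executing from step 7 with the substitution; state before step 7: counter=10 r=(0,9,8) succ=(0,1,1) retry=(0,1,0))
7. R CAS -> counter=10 r=(0,9,8) succ=(0,1,1) retry=(0,1,1)
8. P CAS -> counter=10 r=(0,9,8) succ=(0,1,1) retry=(1,1,1)
9. P LOAD -> counter=10 r=(10,9,8) succ=(0,1,1) retry=(1,1,1)
10. P CAS -> counter=11 r=(10,9,8) succ=(1,1,1) retry=(1,1,1)
11. P LOAD -> counter=11 r=(11,9,8) succ=(1,1,1) retry=(1,1,1)
12. P CAS -> counter=12 r=(11,9,8) succ=(2,1,1) retry=(1,1,1)

counter=12 r=(11,9,8) succ=(2,1,1) retry=(1,1,1)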